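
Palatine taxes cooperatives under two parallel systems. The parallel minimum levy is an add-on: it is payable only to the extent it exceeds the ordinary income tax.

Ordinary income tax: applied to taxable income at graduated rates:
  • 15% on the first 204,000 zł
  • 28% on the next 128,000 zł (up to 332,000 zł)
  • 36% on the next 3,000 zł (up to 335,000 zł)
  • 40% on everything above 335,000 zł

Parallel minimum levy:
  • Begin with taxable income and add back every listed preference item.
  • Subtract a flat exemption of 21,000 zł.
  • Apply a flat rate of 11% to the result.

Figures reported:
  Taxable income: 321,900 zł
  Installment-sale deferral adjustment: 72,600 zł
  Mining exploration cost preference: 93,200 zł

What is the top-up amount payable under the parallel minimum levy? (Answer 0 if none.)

0 zł

Ordinary income tax:
  204,000 zł × 15% = 30,600 zł
  117,900 zł × 28% = 33,012 zł
  → 63,612 zł

Parallel minimum levy:
  Adjusted income: 321,900 zł + 72,600 zł + 93,200 zł = 487,700 zł
  Less exemption 21,000 zł → base 466,700 zł
  466,700 zł × 11% = 51,337 zł

51,337 zł ≤ 63,612 zł, so no add-on is due.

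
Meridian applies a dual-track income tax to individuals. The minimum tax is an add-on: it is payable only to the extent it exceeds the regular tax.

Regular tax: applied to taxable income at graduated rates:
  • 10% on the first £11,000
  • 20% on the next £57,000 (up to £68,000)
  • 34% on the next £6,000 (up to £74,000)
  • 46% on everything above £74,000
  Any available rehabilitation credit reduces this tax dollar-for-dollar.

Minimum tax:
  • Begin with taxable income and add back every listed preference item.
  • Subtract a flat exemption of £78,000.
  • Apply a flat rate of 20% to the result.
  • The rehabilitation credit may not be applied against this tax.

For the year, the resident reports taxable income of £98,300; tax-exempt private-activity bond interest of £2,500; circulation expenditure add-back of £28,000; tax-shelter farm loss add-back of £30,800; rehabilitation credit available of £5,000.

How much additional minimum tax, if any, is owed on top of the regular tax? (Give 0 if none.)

£0

Regular tax:
  £11,000 × 10% = £1,100
  £57,000 × 20% = £11,400
  £6,000 × 34% = £2,040
  £24,300 × 46% = £11,178
  → £25,718
  Less rehabilitation credit £5,000 → £20,718

Minimum tax:
  Adjusted income: £98,300 + £2,500 + £28,000 + £30,800 = £159,600
  Less exemption £78,000 → base £81,600
  £81,600 × 20% = £16,320

£16,320 ≤ £20,718, so no add-on is due.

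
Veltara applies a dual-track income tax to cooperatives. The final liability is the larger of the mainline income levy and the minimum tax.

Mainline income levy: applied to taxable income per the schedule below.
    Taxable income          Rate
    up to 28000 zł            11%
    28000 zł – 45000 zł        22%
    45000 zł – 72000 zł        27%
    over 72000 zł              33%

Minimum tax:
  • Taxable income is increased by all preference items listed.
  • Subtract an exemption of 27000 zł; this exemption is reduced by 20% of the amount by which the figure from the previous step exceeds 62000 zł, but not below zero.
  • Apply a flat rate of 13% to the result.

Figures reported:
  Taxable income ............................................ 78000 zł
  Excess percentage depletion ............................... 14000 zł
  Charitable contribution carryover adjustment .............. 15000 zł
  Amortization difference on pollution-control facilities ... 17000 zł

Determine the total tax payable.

Mainline income levy:
  28000 zł × 11% = 3080 zł
  17000 zł × 22% = 3740 zł
  27000 zł × 27% = 7290 zł
  6000 zł × 33% = 1980 zł
  → 16090 zł

Minimum tax:
  Adjusted income: 78000 zł + 14000 zł + 15000 zł + 17000 zł = 124000 zł
  Exemption: 27000 zł − 20% × (124000 zł − 62000 zł) = 27000 zł − 12400 zł = 14600 zł
  Base: 124000 zł − 14600 zł = 109400 zł
  109400 zł × 13% = 14222 zł

16090 zł > 14222 zł, so the mainline income levy governs.

16090 zł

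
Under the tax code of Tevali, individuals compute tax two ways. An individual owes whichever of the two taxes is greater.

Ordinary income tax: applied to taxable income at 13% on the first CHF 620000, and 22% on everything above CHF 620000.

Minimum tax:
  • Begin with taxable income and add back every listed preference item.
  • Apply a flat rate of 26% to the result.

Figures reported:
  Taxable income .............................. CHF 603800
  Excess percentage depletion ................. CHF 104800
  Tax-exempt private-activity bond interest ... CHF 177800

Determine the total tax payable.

CHF 230464

Minimum tax:
  Adjusted income: CHF 603800 + CHF 104800 + CHF 177800 = CHF 886400
  CHF 886400 × 26% = CHF 230464

Ordinary income tax:
  CHF 603800 × 13% = CHF 78494

CHF 230464 > CHF 78494, so the minimum tax is the binding amount.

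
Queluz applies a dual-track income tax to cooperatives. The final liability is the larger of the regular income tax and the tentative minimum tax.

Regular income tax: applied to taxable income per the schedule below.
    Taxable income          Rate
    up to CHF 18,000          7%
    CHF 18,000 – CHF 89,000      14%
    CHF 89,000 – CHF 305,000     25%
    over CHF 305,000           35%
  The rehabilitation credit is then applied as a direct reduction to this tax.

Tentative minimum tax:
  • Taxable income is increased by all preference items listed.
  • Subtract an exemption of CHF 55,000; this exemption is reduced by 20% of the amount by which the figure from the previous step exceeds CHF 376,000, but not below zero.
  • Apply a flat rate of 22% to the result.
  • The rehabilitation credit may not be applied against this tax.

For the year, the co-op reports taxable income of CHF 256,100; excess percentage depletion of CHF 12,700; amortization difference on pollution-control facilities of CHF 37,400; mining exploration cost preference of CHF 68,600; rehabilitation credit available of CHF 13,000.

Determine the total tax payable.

Tentative minimum tax:
  Adjusted income: CHF 256,100 + CHF 12,700 + CHF 37,400 + CHF 68,600 = CHF 374,800
  Exemption: CHF 374,800 ≤ CHF 376,000, so full CHF 55,000 applies
  Base: CHF 374,800 − CHF 55,000 = CHF 319,800
  CHF 319,800 × 22% = CHF 70,356

Regular income tax:
  CHF 18,000 × 7% = CHF 1,260
  CHF 71,000 × 14% = CHF 9,940
  CHF 167,100 × 25% = CHF 41,775
  → CHF 52,975
  Less rehabilitation credit CHF 13,000 → CHF 39,975

CHF 70,356 > CHF 39,975, so the tentative minimum tax is the binding amount.

CHF 70,356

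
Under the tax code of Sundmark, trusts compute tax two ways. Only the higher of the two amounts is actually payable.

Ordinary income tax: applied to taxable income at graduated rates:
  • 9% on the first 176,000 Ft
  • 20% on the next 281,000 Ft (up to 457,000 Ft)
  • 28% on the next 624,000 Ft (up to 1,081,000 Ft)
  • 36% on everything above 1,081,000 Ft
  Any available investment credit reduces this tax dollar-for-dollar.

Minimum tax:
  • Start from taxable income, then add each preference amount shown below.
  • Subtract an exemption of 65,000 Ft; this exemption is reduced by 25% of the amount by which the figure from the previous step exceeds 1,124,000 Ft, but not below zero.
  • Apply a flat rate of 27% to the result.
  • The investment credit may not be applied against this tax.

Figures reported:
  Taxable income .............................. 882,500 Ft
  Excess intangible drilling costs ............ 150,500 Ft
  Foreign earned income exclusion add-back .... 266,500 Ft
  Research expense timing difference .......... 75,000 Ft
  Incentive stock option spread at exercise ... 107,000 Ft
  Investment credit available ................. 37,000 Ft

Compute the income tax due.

Ordinary income tax:
  176,000 Ft × 9% = 15,840 Ft
  281,000 Ft × 20% = 56,200 Ft
  425,500 Ft × 28% = 119,140 Ft
  → 191,180 Ft
  Less investment credit 37,000 Ft → 154,180 Ft

Minimum tax:
  Adjusted income: 882,500 Ft + 150,500 Ft + 266,500 Ft + 75,000 Ft + 107,000 Ft = 1,481,500 Ft
  Exemption: 25% × (1,481,500 Ft − 1,124,000 Ft) = 89,375 Ft ≥ 65,000 Ft, so the exemption is fully phased out
  Base: 1,481,500 Ft − 0 Ft = 1,481,500 Ft
  1,481,500 Ft × 27% = 400,005 Ft

400,005 Ft > 154,180 Ft, so the minimum tax is the binding amount.

400,005 Ft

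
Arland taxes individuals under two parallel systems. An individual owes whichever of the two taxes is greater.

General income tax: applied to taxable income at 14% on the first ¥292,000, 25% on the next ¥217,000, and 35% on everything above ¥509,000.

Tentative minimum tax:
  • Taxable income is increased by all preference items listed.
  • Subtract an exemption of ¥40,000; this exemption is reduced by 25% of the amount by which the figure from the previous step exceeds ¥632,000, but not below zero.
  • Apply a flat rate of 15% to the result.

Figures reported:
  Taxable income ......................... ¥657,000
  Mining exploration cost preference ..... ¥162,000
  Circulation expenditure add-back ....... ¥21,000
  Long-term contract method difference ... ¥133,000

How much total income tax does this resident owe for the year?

¥146,930

Tentative minimum tax:
  Adjusted income: ¥657,000 + ¥162,000 + ¥21,000 + ¥133,000 = ¥973,000
  Exemption: 25% × (¥973,000 − ¥632,000) = ¥85,250 ≥ ¥40,000, so the exemption is fully phased out
  Base: ¥973,000 − ¥0 = ¥973,000
  ¥973,000 × 15% = ¥145,950

General income tax:
  ¥292,000 × 14% = ¥40,880
  ¥217,000 × 25% = ¥54,250
  ¥148,000 × 35% = ¥51,800
  → ¥146,930

¥146,930 > ¥145,950, so the general income tax governs.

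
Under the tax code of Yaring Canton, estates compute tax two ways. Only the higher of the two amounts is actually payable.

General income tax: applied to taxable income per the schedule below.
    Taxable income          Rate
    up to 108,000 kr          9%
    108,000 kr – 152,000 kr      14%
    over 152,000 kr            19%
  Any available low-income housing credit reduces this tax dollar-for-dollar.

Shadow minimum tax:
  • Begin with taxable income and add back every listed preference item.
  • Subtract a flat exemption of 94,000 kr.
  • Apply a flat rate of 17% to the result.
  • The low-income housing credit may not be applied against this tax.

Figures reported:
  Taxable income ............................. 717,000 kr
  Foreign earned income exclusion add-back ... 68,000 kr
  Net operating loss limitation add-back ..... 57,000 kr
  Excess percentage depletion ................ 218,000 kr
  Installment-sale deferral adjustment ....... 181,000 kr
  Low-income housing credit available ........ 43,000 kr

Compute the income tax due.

General income tax:
  108,000 kr × 9% = 9,720 kr
  44,000 kr × 14% = 6,160 kr
  565,000 kr × 19% = 107,350 kr
  → 123,230 kr
  Less low-income housing credit 43,000 kr → 80,230 kr

Shadow minimum tax:
  Adjusted income: 717,000 kr + 68,000 kr + 57,000 kr + 218,000 kr + 181,000 kr = 1,241,000 kr
  Less exemption 94,000 kr → base 1,147,000 kr
  1,147,000 kr × 17% = 194,990 kr

194,990 kr > 80,230 kr, so the shadow minimum tax is the binding amount.

194,990 kr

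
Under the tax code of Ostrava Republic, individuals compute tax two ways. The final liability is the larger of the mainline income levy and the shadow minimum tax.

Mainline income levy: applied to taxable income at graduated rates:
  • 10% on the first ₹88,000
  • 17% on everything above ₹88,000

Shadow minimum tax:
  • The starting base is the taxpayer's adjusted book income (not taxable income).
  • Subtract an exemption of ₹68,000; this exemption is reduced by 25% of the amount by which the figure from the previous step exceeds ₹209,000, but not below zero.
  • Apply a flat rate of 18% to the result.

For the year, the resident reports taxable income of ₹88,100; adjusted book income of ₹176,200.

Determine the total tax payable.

Shadow minimum tax:
  Base (adjusted book income): ₹176,200
  Exemption: ₹176,200 ≤ ₹209,000, so full ₹68,000 applies
  Base: ₹176,200 − ₹68,000 = ₹108,200
  ₹108,200 × 18% = ₹19,476

Mainline income levy:
  ₹88,000 × 10% = ₹8,800
  ₹100 × 17% = ₹17
  → ₹8,817

₹19,476 > ₹8,817, so the shadow minimum tax is the binding amount.

₹19,476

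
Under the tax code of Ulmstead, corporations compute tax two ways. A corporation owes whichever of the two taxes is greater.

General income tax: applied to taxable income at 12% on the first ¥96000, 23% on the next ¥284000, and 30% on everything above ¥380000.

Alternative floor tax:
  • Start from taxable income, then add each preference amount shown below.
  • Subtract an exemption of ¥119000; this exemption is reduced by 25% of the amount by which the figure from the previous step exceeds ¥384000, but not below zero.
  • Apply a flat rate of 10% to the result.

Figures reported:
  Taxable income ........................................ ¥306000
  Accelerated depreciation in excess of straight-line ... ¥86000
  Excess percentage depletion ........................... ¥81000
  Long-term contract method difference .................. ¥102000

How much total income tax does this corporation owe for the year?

Alternative floor tax:
  Adjusted income: ¥306000 + ¥86000 + ¥81000 + ¥102000 = ¥575000
  Exemption: ¥119000 − 25% × (¥575000 − ¥384000) = ¥119000 − ¥47750 = ¥71250
  Base: ¥575000 − ¥71250 = ¥503750
  ¥503750 × 10% = ¥50375

General income tax:
  ¥96000 × 12% = ¥11520
  ¥210000 × 23% = ¥48300
  → ¥59820

¥59820 > ¥50375, so the general income tax governs.

¥59820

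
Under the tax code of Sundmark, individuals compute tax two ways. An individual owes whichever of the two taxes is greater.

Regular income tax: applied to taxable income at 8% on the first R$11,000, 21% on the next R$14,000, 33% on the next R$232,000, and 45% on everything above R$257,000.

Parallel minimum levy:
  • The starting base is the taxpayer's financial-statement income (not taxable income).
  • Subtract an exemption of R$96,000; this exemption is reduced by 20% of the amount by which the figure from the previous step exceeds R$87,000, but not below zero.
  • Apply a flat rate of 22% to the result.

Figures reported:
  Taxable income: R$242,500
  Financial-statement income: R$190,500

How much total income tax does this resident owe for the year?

Parallel minimum levy:
  Base (financial-statement income): R$190,500
  Exemption: R$96,000 − 20% × (R$190,500 − R$87,000) = R$96,000 − R$20,700 = R$75,300
  Base: R$190,500 − R$75,300 = R$115,200
  R$115,200 × 22% = R$25,344

Regular income tax:
  R$11,000 × 8% = R$880
  R$14,000 × 21% = R$2,940
  R$217,500 × 33% = R$71,775
  → R$75,595

R$75,595 > R$25,344, so the regular income tax governs.

R$75,595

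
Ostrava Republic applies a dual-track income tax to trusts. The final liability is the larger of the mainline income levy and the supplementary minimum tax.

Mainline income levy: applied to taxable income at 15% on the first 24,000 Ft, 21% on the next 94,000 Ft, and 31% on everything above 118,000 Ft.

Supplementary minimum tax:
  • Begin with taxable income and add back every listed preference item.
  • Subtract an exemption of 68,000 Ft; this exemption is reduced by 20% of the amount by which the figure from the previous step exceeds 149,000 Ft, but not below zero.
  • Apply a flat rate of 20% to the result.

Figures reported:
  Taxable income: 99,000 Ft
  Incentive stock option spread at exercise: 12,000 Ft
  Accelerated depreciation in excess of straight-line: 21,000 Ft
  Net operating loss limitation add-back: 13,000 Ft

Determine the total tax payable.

Mainline income levy:
  24,000 Ft × 15% = 3,600 Ft
  75,000 Ft × 21% = 15,750 Ft
  → 19,350 Ft

Supplementary minimum tax:
  Adjusted income: 99,000 Ft + 12,000 Ft + 21,000 Ft + 13,000 Ft = 145,000 Ft
  Exemption: 145,000 Ft ≤ 149,000 Ft, so full 68,000 Ft applies
  Base: 145,000 Ft − 68,000 Ft = 77,000 Ft
  77,000 Ft × 20% = 15,400 Ft

19,350 Ft > 15,400 Ft, so the mainline income levy governs.

19,350 Ft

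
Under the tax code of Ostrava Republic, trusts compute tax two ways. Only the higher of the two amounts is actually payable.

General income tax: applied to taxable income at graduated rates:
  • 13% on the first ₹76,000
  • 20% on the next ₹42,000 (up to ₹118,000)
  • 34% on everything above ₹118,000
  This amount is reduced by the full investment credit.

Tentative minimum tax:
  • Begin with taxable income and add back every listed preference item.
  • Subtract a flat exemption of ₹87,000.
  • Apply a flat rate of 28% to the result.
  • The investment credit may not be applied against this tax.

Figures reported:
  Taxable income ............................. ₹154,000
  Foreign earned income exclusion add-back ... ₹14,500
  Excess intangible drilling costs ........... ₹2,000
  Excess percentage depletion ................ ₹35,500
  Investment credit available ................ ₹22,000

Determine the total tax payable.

₹33,320

General income tax:
  ₹76,000 × 13% = ₹9,880
  ₹42,000 × 20% = ₹8,400
  ₹36,000 × 34% = ₹12,240
  → ₹30,520
  Less investment credit ₹22,000 → ₹8,520

Tentative minimum tax:
  Adjusted income: ₹154,000 + ₹14,500 + ₹2,000 + ₹35,500 = ₹206,000
  Less exemption ₹87,000 → base ₹119,000
  ₹119,000 × 28% = ₹33,320

₹33,320 > ₹8,520, so the tentative minimum tax is the binding amount.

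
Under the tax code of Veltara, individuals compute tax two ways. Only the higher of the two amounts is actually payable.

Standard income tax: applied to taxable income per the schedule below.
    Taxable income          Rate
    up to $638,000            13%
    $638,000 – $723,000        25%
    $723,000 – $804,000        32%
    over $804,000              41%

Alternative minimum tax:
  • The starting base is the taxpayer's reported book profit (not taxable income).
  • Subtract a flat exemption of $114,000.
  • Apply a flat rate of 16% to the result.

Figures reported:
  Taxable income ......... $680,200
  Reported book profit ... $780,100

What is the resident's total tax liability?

Standard income tax:
  $638,000 × 13% = $82,940
  $42,200 × 25% = $10,550
  → $93,490

Alternative minimum tax:
  Base (reported book profit): $780,100
  Less exemption $114,000 → base $666,100
  $666,100 × 16% = $106,576

$106,576 > $93,490, so the alternative minimum tax is the binding amount.

$106,576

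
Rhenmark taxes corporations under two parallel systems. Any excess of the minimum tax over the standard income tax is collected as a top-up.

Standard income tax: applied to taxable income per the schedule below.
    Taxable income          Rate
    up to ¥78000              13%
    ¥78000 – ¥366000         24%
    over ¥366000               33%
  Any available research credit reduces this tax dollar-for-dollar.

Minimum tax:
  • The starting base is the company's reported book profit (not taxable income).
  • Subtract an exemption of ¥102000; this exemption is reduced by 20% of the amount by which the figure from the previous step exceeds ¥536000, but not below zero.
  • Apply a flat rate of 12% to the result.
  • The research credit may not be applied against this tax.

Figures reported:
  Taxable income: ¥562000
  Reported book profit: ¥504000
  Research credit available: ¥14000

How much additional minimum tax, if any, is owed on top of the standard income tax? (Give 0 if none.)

¥0

Minimum tax:
  Base (reported book profit): ¥504000
  Exemption: ¥504000 ≤ ¥536000, so full ¥102000 applies
  Base: ¥504000 − ¥102000 = ¥402000
  ¥402000 × 12% = ¥48240

Standard income tax:
  ¥78000 × 13% = ¥10140
  ¥288000 × 24% = ¥69120
  ¥196000 × 33% = ¥64680
  → ¥143940
  Less research credit ¥14000 → ¥129940

¥48240 ≤ ¥129940, so no add-on is due.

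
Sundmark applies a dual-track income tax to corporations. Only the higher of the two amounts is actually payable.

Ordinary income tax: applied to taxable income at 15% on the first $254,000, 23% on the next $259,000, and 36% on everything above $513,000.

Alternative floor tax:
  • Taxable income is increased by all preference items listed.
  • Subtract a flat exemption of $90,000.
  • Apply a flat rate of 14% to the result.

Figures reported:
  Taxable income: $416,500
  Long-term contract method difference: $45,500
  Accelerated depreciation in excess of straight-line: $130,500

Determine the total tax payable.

Alternative floor tax:
  Adjusted income: $416,500 + $45,500 + $130,500 = $592,500
  Less exemption $90,000 → base $502,500
  $502,500 × 14% = $70,350

Ordinary income tax:
  $254,000 × 15% = $38,100
  $162,500 × 23% = $37,375
  → $75,475

$75,475 > $70,350, so the ordinary income tax governs.

$75,475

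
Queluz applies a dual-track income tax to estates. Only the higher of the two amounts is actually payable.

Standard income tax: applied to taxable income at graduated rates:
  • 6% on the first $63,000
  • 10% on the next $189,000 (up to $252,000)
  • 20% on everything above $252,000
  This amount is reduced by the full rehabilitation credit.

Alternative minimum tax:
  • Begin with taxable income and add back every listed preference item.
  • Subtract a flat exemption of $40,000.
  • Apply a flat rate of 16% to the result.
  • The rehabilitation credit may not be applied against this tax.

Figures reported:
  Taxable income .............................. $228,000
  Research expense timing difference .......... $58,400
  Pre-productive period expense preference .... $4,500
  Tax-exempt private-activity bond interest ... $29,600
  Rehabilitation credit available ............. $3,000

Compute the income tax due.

Alternative minimum tax:
  Adjusted income: $228,000 + $58,400 + $4,500 + $29,600 = $320,500
  Less exemption $40,000 → base $280,500
  $280,500 × 16% = $44,880

Standard income tax:
  $63,000 × 6% = $3,780
  $165,000 × 10% = $16,500
  → $20,280
  Less rehabilitation credit $3,000 → $17,280

$44,880 > $17,280, so the alternative minimum tax is the binding amount.

$44,880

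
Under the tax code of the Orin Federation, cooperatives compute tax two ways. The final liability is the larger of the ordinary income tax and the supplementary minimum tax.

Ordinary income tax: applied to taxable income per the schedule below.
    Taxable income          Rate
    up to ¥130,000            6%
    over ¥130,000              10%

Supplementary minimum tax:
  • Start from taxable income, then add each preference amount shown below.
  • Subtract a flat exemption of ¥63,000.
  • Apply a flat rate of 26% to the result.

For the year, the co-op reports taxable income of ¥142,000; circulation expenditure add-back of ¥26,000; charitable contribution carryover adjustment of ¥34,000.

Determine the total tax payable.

¥36,140

Ordinary income tax:
  ¥130,000 × 6% = ¥7,800
  ¥12,000 × 10% = ¥1,200
  → ¥9,000

Supplementary minimum tax:
  Adjusted income: ¥142,000 + ¥26,000 + ¥34,000 = ¥202,000
  Less exemption ¥63,000 → base ¥139,000
  ¥139,000 × 26% = ¥36,140

¥36,140 > ¥9,000, so the supplementary minimum tax is the binding amount.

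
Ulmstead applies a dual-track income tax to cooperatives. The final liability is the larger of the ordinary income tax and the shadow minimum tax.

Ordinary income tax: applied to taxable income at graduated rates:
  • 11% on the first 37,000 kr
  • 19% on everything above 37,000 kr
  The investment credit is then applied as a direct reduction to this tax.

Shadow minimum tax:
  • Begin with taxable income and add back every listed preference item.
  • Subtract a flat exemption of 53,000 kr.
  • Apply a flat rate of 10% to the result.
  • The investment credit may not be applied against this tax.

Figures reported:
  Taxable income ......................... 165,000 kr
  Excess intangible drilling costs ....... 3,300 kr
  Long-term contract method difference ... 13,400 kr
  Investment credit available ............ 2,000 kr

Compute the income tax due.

Shadow minimum tax:
  Adjusted income: 165,000 kr + 3,300 kr + 13,400 kr = 181,700 kr
  Less exemption 53,000 kr → base 128,700 kr
  128,700 kr × 10% = 12,870 kr

Ordinary income tax:
  37,000 kr × 11% = 4,070 kr
  128,000 kr × 19% = 24,320 kr
  → 28,390 kr
  Less investment credit 2,000 kr → 26,390 kr

26,390 kr > 12,870 kr, so the ordinary income tax governs.

26,390 kr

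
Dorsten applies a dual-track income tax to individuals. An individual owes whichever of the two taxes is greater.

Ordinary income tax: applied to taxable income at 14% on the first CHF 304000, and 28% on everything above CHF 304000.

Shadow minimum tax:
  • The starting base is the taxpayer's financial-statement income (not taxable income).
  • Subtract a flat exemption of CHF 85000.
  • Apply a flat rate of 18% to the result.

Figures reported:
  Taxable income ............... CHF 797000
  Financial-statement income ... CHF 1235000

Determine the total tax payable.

Shadow minimum tax:
  Base (financial-statement income): CHF 1235000
  Less exemption CHF 85000 → base CHF 1150000
  CHF 1150000 × 18% = CHF 207000

Ordinary income tax:
  CHF 304000 × 14% = CHF 42560
  CHF 493000 × 28% = CHF 138040
  → CHF 180600

CHF 207000 > CHF 180600, so the shadow minimum tax is the binding amount.

CHF 207000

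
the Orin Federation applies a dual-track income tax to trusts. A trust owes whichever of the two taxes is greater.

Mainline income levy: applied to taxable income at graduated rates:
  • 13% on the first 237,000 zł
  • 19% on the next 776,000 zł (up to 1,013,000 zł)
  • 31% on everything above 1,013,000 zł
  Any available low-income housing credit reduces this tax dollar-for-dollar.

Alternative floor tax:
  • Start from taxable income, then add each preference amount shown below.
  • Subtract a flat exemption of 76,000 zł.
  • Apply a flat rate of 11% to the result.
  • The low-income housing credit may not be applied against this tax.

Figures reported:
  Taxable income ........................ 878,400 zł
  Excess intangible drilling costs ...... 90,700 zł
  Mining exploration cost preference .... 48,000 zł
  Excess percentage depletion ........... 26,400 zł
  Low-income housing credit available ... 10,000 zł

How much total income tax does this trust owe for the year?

142,676 zł

Alternative floor tax:
  Adjusted income: 878,400 zł + 90,700 zł + 48,000 zł + 26,400 zł = 1,043,500 zł
  Less exemption 76,000 zł → base 967,500 zł
  967,500 zł × 11% = 106,425 zł

Mainline income levy:
  237,000 zł × 13% = 30,810 zł
  641,400 zł × 19% = 121,866 zł
  → 152,676 zł
  Less low-income housing credit 10,000 zł → 142,676 zł

142,676 zł > 106,425 zł, so the mainline income levy governs.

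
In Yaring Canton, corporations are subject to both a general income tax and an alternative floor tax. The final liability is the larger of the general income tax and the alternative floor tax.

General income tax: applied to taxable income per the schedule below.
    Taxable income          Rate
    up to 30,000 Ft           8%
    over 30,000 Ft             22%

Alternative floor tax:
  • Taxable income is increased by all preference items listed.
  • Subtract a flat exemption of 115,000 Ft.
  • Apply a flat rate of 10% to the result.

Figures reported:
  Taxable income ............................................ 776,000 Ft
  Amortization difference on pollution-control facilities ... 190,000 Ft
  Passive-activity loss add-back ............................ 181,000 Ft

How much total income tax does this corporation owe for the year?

General income tax:
  30,000 Ft × 8% = 2,400 Ft
  746,000 Ft × 22% = 164,120 Ft
  → 166,520 Ft

Alternative floor tax:
  Adjusted income: 776,000 Ft + 190,000 Ft + 181,000 Ft = 1,147,000 Ft
  Less exemption 115,000 Ft → base 1,032,000 Ft
  1,032,000 Ft × 10% = 103,200 Ft

166,520 Ft > 103,200 Ft, so the general income tax governs.

166,520 Ft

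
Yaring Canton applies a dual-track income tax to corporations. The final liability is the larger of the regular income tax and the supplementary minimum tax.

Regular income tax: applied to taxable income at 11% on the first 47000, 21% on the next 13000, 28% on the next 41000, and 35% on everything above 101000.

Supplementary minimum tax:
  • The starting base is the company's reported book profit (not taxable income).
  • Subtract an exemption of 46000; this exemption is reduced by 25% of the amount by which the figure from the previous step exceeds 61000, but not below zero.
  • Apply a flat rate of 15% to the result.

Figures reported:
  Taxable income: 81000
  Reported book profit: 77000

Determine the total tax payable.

Regular income tax:
  47000 × 11% = 5170
  13000 × 21% = 2730
  21000 × 28% = 5880
  → 13780

Supplementary minimum tax:
  Base (reported book profit): 77000
  Exemption: 46000 − 25% × (77000 − 61000) = 46000 − 4000 = 42000
  Base: 77000 − 42000 = 35000
  35000 × 15% = 5250

13780 > 5250, so the regular income tax governs.

13780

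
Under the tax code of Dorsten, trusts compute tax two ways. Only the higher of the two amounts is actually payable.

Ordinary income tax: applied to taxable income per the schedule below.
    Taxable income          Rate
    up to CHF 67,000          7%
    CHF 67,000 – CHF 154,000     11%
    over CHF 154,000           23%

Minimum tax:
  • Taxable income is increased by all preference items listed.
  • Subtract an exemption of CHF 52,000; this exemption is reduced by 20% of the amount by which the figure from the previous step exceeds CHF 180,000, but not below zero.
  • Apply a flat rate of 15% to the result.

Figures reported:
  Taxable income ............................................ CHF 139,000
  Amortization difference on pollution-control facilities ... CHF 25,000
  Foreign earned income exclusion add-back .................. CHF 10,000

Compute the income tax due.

CHF 18,300

Minimum tax:
  Adjusted income: CHF 139,000 + CHF 25,000 + CHF 10,000 = CHF 174,000
  Exemption: CHF 174,000 ≤ CHF 180,000, so full CHF 52,000 applies
  Base: CHF 174,000 − CHF 52,000 = CHF 122,000
  CHF 122,000 × 15% = CHF 18,300

Ordinary income tax:
  CHF 67,000 × 7% = CHF 4,690
  CHF 72,000 × 11% = CHF 7,920
  → CHF 12,610

CHF 18,300 > CHF 12,610, so the minimum tax is the binding amount.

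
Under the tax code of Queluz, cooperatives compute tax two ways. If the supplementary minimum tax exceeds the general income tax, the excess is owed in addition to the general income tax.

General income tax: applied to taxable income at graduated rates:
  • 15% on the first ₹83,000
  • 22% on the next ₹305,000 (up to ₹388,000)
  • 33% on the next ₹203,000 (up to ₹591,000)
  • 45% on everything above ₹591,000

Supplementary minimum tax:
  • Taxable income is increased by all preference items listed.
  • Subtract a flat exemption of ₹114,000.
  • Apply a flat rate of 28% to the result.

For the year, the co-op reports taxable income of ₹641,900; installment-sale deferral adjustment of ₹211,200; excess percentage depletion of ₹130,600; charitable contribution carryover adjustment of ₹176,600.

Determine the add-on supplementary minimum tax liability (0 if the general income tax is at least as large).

₹123,519

Supplementary minimum tax:
  Adjusted income: ₹641,900 + ₹211,200 + ₹130,600 + ₹176,600 = ₹1,160,300
  Less exemption ₹114,000 → base ₹1,046,300
  ₹1,046,300 × 28% = ₹292,964

General income tax:
  ₹83,000 × 15% = ₹12,450
  ₹305,000 × 22% = ₹67,100
  ₹203,000 × 33% = ₹66,990
  ₹50,900 × 45% = ₹22,905
  → ₹169,445

Excess of supplementary minimum tax over general income tax: ₹292,964 − ₹169,445 = ₹123,519.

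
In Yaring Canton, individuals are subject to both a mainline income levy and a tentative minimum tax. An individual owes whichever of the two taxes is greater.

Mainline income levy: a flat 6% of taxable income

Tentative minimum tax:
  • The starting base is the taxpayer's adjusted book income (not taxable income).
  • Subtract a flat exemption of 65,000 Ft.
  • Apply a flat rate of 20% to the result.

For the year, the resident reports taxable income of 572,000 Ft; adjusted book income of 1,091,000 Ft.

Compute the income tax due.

Tentative minimum tax:
  Base (adjusted book income): 1,091,000 Ft
  Less exemption 65,000 Ft → base 1,026,000 Ft
  1,026,000 Ft × 20% = 205,200 Ft

Mainline income levy:
  572,000 Ft × 6% = 34,320 Ft

205,200 Ft > 34,320 Ft, so the tentative minimum tax is the binding amount.

205,200 Ft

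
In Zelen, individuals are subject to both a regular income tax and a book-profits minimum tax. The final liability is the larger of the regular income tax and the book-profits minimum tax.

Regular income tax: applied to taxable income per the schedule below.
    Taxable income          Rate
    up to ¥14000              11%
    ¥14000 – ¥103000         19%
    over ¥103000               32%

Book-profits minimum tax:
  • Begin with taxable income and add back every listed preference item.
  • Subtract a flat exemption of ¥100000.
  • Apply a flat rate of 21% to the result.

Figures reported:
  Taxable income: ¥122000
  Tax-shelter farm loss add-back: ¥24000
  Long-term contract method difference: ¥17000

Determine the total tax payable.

¥24530

Regular income tax:
  ¥14000 × 11% = ¥1540
  ¥89000 × 19% = ¥16910
  ¥19000 × 32% = ¥6080
  → ¥24530

Book-profits minimum tax:
  Adjusted income: ¥122000 + ¥24000 + ¥17000 = ¥163000
  Less exemption ¥100000 → base ¥63000
  ¥63000 × 21% = ¥13230

¥24530 > ¥13230, so the regular income tax governs.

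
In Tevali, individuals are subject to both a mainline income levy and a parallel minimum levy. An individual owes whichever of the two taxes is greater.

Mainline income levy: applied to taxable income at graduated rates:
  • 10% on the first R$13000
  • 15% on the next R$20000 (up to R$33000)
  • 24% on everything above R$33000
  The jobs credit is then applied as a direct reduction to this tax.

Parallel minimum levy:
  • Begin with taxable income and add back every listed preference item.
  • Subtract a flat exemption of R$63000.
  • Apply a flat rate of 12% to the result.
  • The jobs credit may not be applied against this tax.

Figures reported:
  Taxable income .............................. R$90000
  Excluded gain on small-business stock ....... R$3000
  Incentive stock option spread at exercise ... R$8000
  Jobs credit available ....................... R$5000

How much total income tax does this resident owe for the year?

Mainline income levy:
  R$13000 × 10% = R$1300
  R$20000 × 15% = R$3000
  R$57000 × 24% = R$13680
  → R$17980
  Less jobs credit R$5000 → R$12980

Parallel minimum levy:
  Adjusted income: R$90000 + R$3000 + R$8000 = R$101000
  Less exemption R$63000 → base R$38000
  R$38000 × 12% = R$4560

R$12980 > R$4560, so the mainline income levy governs.

R$12980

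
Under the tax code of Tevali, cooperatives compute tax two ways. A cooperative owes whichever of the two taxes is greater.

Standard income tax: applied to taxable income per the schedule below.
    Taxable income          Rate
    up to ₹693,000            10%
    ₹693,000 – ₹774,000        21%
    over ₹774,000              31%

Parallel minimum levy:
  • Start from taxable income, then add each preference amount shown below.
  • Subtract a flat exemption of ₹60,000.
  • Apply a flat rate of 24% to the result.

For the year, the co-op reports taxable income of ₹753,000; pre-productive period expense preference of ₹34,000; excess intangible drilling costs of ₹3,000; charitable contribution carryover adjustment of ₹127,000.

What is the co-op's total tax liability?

Parallel minimum levy:
  Adjusted income: ₹753,000 + ₹34,000 + ₹3,000 + ₹127,000 = ₹917,000
  Less exemption ₹60,000 → base ₹857,000
  ₹857,000 × 24% = ₹205,680

Standard income tax:
  ₹693,000 × 10% = ₹69,300
  ₹60,000 × 21% = ₹12,600
  → ₹81,900

₹205,680 > ₹81,900, so the parallel minimum levy is the binding amount.

₹205,680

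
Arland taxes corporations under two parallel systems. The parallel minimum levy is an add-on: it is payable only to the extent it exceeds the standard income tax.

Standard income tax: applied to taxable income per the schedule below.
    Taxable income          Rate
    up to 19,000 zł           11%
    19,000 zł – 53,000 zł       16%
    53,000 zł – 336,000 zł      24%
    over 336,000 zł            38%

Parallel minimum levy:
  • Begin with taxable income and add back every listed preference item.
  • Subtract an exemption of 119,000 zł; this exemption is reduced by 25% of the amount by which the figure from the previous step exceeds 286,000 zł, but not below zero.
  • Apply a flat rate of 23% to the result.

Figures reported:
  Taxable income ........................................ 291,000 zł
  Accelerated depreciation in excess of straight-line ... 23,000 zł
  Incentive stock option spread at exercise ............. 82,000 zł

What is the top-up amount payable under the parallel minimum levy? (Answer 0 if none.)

5,385 zł

Standard income tax:
  19,000 zł × 11% = 2,090 zł
  34,000 zł × 16% = 5,440 zł
  238,000 zł × 24% = 57,120 zł
  → 64,650 zł

Parallel minimum levy:
  Adjusted income: 291,000 zł + 23,000 zł + 82,000 zł = 396,000 zł
  Exemption: 119,000 zł − 25% × (396,000 zł − 286,000 zł) = 119,000 zł − 27,500 zł = 91,500 zł
  Base: 396,000 zł − 91,500 zł = 304,500 zł
  304,500 zł × 23% = 70,035 zł

Excess of parallel minimum levy over standard income tax: 70,035 zł − 64,650 zł = 5,385 zł.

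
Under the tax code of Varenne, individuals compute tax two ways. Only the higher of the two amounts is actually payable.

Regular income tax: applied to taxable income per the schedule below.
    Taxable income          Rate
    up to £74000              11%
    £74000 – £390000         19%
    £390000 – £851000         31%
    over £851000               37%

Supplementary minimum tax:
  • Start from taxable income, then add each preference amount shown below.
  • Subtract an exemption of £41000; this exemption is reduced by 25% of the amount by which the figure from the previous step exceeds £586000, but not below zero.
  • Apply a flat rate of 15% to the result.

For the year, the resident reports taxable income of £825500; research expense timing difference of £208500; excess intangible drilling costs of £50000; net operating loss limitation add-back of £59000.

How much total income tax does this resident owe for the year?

£203185

Regular income tax:
  £74000 × 11% = £8140
  £316000 × 19% = £60040
  £435500 × 31% = £135005
  → £203185

Supplementary minimum tax:
  Adjusted income: £825500 + £208500 + £50000 + £59000 = £1143000
  Exemption: 25% × (£1143000 − £586000) = £139250 ≥ £41000, so the exemption is fully phased out
  Base: £1143000 − £0 = £1143000
  £1143000 × 15% = £171450

£203185 > £171450, so the regular income tax governs.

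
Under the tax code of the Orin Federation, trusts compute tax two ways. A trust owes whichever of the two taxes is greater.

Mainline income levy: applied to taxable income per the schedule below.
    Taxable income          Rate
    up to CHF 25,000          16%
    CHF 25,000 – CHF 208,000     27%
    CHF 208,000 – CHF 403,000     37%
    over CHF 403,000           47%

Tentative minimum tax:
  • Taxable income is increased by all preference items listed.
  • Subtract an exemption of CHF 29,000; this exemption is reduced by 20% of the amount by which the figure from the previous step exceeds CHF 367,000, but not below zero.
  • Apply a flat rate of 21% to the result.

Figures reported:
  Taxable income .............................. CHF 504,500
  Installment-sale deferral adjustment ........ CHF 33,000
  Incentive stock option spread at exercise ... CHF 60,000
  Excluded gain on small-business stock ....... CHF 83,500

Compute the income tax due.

CHF 173,265

Mainline income levy:
  CHF 25,000 × 16% = CHF 4,000
  CHF 183,000 × 27% = CHF 49,410
  CHF 195,000 × 37% = CHF 72,150
  CHF 101,500 × 47% = CHF 47,705
  → CHF 173,265

Tentative minimum tax:
  Adjusted income: CHF 504,500 + CHF 33,000 + CHF 60,000 + CHF 83,500 = CHF 681,000
  Exemption: 20% × (CHF 681,000 − CHF 367,000) = CHF 62,800 ≥ CHF 29,000, so the exemption is fully phased out
  Base: CHF 681,000 − CHF 0 = CHF 681,000
  CHF 681,000 × 21% = CHF 143,010

CHF 173,265 > CHF 143,010, so the mainline income levy governs.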